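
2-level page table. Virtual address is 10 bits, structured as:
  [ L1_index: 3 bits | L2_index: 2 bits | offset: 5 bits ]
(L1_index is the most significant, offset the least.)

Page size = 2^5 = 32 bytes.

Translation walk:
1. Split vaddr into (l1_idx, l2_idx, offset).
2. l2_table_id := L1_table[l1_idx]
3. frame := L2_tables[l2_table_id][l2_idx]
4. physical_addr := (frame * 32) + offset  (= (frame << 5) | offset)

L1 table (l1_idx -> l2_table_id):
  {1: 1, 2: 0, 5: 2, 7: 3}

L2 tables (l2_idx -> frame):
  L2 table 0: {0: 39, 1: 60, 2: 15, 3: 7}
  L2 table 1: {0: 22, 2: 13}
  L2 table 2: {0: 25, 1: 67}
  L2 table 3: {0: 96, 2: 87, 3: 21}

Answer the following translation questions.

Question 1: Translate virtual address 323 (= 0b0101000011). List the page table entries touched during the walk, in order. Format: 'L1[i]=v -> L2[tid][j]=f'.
vaddr = 323 = 0b0101000011
Split: l1_idx=2, l2_idx=2, offset=3

Answer: L1[2]=0 -> L2[0][2]=15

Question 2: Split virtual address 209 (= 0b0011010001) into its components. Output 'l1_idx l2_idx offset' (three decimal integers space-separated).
vaddr = 209 = 0b0011010001
  top 3 bits -> l1_idx = 1
  next 2 bits -> l2_idx = 2
  bottom 5 bits -> offset = 17

Answer: 1 2 17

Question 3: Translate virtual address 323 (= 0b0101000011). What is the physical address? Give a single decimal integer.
vaddr = 323 = 0b0101000011
Split: l1_idx=2, l2_idx=2, offset=3
L1[2] = 0
L2[0][2] = 15
paddr = 15 * 32 + 3 = 483

Answer: 483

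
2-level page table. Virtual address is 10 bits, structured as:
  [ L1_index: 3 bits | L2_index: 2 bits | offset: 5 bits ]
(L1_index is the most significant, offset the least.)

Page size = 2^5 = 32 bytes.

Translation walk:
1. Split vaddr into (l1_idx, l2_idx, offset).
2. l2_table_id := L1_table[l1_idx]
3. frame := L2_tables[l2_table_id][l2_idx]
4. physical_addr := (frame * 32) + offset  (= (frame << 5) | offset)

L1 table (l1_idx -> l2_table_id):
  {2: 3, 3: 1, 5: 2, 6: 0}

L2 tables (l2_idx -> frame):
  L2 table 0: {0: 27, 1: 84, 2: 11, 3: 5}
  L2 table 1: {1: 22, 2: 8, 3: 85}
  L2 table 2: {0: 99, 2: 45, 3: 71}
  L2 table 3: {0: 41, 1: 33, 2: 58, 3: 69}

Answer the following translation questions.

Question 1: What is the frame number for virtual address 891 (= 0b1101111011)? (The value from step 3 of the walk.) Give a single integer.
Answer: 5

Derivation:
vaddr = 891: l1_idx=6, l2_idx=3
L1[6] = 0; L2[0][3] = 5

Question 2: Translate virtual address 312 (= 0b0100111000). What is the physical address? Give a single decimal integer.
Answer: 1080

Derivation:
vaddr = 312 = 0b0100111000
Split: l1_idx=2, l2_idx=1, offset=24
L1[2] = 3
L2[3][1] = 33
paddr = 33 * 32 + 24 = 1080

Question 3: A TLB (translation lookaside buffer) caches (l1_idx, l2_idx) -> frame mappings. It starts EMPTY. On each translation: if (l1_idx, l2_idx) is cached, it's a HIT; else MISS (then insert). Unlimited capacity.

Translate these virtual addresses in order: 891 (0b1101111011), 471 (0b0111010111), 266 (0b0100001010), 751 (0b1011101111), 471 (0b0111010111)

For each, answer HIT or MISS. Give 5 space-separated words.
Answer: MISS MISS MISS MISS HIT

Derivation:
vaddr=891: (6,3) not in TLB -> MISS, insert
vaddr=471: (3,2) not in TLB -> MISS, insert
vaddr=266: (2,0) not in TLB -> MISS, insert
vaddr=751: (5,3) not in TLB -> MISS, insert
vaddr=471: (3,2) in TLB -> HIT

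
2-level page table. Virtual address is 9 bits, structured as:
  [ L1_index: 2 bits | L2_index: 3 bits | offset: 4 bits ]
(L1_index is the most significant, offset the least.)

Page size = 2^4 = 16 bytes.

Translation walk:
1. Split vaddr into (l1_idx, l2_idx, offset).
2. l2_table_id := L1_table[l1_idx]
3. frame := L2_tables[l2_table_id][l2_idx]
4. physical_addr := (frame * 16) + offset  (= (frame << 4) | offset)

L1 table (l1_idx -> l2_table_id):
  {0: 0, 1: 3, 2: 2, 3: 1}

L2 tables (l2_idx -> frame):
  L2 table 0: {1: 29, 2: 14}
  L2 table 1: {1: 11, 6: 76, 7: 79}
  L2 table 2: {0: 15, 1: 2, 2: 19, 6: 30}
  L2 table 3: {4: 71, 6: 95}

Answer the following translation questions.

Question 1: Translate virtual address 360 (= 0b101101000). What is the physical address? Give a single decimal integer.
vaddr = 360 = 0b101101000
Split: l1_idx=2, l2_idx=6, offset=8
L1[2] = 2
L2[2][6] = 30
paddr = 30 * 16 + 8 = 488

Answer: 488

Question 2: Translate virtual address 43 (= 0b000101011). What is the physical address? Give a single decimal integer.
vaddr = 43 = 0b000101011
Split: l1_idx=0, l2_idx=2, offset=11
L1[0] = 0
L2[0][2] = 14
paddr = 14 * 16 + 11 = 235

Answer: 235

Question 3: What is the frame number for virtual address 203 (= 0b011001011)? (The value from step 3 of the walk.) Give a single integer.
vaddr = 203: l1_idx=1, l2_idx=4
L1[1] = 3; L2[3][4] = 71

Answer: 71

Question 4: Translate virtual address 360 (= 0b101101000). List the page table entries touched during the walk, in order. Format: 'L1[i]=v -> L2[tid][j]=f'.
vaddr = 360 = 0b101101000
Split: l1_idx=2, l2_idx=6, offset=8

Answer: L1[2]=2 -> L2[2][6]=30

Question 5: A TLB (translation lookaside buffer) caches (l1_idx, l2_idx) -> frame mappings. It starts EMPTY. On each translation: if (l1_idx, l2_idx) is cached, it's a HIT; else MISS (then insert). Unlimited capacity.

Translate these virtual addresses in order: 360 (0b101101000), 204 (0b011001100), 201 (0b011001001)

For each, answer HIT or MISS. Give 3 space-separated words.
Answer: MISS MISS HIT

Derivation:
vaddr=360: (2,6) not in TLB -> MISS, insert
vaddr=204: (1,4) not in TLB -> MISS, insert
vaddr=201: (1,4) in TLB -> HIT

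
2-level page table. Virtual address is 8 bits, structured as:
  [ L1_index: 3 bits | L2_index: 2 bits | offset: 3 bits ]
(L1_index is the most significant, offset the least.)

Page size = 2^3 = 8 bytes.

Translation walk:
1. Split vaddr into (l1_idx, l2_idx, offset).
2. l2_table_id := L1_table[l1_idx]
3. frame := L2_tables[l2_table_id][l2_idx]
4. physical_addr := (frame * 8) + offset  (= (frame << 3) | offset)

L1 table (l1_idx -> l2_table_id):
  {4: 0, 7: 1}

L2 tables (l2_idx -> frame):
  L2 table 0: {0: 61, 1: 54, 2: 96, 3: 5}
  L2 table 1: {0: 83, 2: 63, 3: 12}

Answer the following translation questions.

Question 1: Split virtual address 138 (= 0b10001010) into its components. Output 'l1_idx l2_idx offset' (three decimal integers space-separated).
vaddr = 138 = 0b10001010
  top 3 bits -> l1_idx = 4
  next 2 bits -> l2_idx = 1
  bottom 3 bits -> offset = 2

Answer: 4 1 2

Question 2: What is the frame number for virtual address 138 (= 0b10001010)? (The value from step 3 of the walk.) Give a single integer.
Answer: 54

Derivation:
vaddr = 138: l1_idx=4, l2_idx=1
L1[4] = 0; L2[0][1] = 54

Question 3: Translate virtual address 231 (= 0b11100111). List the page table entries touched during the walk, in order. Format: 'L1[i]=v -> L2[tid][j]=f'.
Answer: L1[7]=1 -> L2[1][0]=83

Derivation:
vaddr = 231 = 0b11100111
Split: l1_idx=7, l2_idx=0, offset=7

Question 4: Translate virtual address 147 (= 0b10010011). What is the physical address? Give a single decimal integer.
vaddr = 147 = 0b10010011
Split: l1_idx=4, l2_idx=2, offset=3
L1[4] = 0
L2[0][2] = 96
paddr = 96 * 8 + 3 = 771

Answer: 771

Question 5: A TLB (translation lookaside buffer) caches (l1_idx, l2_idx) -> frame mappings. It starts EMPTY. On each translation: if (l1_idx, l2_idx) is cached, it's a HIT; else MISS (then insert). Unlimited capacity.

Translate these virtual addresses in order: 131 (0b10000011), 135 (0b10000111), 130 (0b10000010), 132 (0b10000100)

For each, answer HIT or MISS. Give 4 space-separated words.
Answer: MISS HIT HIT HIT

Derivation:
vaddr=131: (4,0) not in TLB -> MISS, insert
vaddr=135: (4,0) in TLB -> HIT
vaddr=130: (4,0) in TLB -> HIT
vaddr=132: (4,0) in TLB -> HIT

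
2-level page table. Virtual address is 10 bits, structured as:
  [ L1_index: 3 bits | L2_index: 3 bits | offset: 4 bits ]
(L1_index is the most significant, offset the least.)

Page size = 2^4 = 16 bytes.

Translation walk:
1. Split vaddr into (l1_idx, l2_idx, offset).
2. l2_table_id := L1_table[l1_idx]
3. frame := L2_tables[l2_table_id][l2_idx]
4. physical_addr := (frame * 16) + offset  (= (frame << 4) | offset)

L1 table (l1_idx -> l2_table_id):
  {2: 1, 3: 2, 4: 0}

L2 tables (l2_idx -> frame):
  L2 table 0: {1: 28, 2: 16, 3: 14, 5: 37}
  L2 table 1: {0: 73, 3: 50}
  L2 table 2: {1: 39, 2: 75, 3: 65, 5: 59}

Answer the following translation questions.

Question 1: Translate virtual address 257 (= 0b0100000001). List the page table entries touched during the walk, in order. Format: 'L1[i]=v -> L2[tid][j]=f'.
Answer: L1[2]=1 -> L2[1][0]=73

Derivation:
vaddr = 257 = 0b0100000001
Split: l1_idx=2, l2_idx=0, offset=1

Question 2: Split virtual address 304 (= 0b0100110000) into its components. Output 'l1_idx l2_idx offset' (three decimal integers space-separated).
Answer: 2 3 0

Derivation:
vaddr = 304 = 0b0100110000
  top 3 bits -> l1_idx = 2
  next 3 bits -> l2_idx = 3
  bottom 4 bits -> offset = 0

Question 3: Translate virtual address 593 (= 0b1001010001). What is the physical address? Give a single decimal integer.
Answer: 593

Derivation:
vaddr = 593 = 0b1001010001
Split: l1_idx=4, l2_idx=5, offset=1
L1[4] = 0
L2[0][5] = 37
paddr = 37 * 16 + 1 = 593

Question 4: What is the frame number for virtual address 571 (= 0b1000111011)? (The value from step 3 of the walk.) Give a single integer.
vaddr = 571: l1_idx=4, l2_idx=3
L1[4] = 0; L2[0][3] = 14

Answer: 14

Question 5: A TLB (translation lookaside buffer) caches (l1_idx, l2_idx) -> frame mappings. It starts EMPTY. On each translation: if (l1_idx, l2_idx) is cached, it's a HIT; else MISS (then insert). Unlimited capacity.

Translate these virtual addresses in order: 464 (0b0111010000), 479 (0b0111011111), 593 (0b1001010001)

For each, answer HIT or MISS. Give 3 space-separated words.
Answer: MISS HIT MISS

Derivation:
vaddr=464: (3,5) not in TLB -> MISS, insert
vaddr=479: (3,5) in TLB -> HIT
vaddr=593: (4,5) not in TLB -> MISS, insert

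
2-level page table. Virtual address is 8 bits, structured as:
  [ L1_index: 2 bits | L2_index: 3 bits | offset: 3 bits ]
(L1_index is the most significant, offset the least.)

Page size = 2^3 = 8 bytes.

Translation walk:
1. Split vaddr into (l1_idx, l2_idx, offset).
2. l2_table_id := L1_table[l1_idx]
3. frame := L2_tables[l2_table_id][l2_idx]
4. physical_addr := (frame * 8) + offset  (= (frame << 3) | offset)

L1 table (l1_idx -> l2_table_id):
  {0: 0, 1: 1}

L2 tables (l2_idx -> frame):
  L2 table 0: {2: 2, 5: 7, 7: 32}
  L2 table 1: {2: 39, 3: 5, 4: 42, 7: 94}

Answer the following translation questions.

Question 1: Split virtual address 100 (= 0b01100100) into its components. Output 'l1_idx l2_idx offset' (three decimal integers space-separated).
vaddr = 100 = 0b01100100
  top 2 bits -> l1_idx = 1
  next 3 bits -> l2_idx = 4
  bottom 3 bits -> offset = 4

Answer: 1 4 4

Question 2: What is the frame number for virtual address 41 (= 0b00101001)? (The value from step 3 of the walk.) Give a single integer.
Answer: 7

Derivation:
vaddr = 41: l1_idx=0, l2_idx=5
L1[0] = 0; L2[0][5] = 7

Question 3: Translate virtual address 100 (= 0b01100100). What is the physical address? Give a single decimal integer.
Answer: 340

Derivation:
vaddr = 100 = 0b01100100
Split: l1_idx=1, l2_idx=4, offset=4
L1[1] = 1
L2[1][4] = 42
paddr = 42 * 8 + 4 = 340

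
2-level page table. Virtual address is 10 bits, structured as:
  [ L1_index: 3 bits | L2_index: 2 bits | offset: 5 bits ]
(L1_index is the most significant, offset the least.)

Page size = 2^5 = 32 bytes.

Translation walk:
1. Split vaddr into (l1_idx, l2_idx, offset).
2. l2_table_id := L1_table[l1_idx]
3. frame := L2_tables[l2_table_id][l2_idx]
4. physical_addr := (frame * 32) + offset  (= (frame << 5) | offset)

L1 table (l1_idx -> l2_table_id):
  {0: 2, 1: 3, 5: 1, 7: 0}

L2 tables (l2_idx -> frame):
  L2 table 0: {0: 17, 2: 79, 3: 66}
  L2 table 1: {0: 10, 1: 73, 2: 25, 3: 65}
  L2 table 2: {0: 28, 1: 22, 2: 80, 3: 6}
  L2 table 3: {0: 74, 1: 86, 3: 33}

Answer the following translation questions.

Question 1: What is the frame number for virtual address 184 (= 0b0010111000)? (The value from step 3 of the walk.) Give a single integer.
Answer: 86

Derivation:
vaddr = 184: l1_idx=1, l2_idx=1
L1[1] = 3; L2[3][1] = 86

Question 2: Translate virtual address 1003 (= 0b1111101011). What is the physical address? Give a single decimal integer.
Answer: 2123

Derivation:
vaddr = 1003 = 0b1111101011
Split: l1_idx=7, l2_idx=3, offset=11
L1[7] = 0
L2[0][3] = 66
paddr = 66 * 32 + 11 = 2123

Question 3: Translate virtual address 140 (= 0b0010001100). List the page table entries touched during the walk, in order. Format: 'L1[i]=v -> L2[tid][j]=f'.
Answer: L1[1]=3 -> L2[3][0]=74

Derivation:
vaddr = 140 = 0b0010001100
Split: l1_idx=1, l2_idx=0, offset=12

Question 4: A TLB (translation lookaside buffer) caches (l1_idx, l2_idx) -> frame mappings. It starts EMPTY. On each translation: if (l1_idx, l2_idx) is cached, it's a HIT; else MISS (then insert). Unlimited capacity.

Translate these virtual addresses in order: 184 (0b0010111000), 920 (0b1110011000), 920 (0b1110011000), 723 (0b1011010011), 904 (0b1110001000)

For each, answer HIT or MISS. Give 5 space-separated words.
Answer: MISS MISS HIT MISS HIT

Derivation:
vaddr=184: (1,1) not in TLB -> MISS, insert
vaddr=920: (7,0) not in TLB -> MISS, insert
vaddr=920: (7,0) in TLB -> HIT
vaddr=723: (5,2) not in TLB -> MISS, insert
vaddr=904: (7,0) in TLB -> HIT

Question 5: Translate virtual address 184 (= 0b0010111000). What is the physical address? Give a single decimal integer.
vaddr = 184 = 0b0010111000
Split: l1_idx=1, l2_idx=1, offset=24
L1[1] = 3
L2[3][1] = 86
paddr = 86 * 32 + 24 = 2776

Answer: 2776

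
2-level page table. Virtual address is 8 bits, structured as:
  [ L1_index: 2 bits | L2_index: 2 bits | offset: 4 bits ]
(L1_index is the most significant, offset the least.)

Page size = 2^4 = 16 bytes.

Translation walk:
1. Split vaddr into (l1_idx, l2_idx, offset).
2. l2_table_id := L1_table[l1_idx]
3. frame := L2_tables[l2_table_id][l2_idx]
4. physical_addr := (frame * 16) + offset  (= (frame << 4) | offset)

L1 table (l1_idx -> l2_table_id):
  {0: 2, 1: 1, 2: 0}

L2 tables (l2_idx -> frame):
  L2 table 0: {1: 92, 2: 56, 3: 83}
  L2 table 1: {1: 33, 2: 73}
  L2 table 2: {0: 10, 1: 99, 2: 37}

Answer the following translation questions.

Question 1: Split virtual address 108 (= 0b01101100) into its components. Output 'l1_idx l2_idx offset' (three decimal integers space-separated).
vaddr = 108 = 0b01101100
  top 2 bits -> l1_idx = 1
  next 2 bits -> l2_idx = 2
  bottom 4 bits -> offset = 12

Answer: 1 2 12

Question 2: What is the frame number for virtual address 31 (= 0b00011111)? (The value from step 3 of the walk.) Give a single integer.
Answer: 99

Derivation:
vaddr = 31: l1_idx=0, l2_idx=1
L1[0] = 2; L2[2][1] = 99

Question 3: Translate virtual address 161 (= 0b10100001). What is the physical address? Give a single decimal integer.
vaddr = 161 = 0b10100001
Split: l1_idx=2, l2_idx=2, offset=1
L1[2] = 0
L2[0][2] = 56
paddr = 56 * 16 + 1 = 897

Answer: 897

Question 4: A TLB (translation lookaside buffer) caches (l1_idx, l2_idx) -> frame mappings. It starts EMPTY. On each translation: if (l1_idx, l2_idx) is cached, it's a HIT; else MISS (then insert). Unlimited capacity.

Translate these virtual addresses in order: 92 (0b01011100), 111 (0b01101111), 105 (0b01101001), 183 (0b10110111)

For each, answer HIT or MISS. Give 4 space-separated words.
Answer: MISS MISS HIT MISS

Derivation:
vaddr=92: (1,1) not in TLB -> MISS, insert
vaddr=111: (1,2) not in TLB -> MISS, insert
vaddr=105: (1,2) in TLB -> HIT
vaddr=183: (2,3) not in TLB -> MISS, insert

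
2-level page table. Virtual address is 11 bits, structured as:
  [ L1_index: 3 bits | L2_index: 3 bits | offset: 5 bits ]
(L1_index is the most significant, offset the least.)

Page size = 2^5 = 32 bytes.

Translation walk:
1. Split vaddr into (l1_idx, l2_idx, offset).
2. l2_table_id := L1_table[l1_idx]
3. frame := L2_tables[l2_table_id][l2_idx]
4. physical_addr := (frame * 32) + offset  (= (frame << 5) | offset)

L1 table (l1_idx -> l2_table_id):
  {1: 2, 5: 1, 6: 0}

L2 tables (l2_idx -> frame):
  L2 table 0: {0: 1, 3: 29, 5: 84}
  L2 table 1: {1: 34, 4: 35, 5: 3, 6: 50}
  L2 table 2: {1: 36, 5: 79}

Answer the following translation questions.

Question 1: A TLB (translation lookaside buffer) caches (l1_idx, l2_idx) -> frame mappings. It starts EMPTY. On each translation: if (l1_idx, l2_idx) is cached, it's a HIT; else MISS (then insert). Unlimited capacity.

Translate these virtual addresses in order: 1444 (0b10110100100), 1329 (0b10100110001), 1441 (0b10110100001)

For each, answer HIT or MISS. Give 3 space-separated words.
vaddr=1444: (5,5) not in TLB -> MISS, insert
vaddr=1329: (5,1) not in TLB -> MISS, insert
vaddr=1441: (5,5) in TLB -> HIT

Answer: MISS MISS HIT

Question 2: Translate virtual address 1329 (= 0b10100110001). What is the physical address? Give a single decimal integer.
Answer: 1105

Derivation:
vaddr = 1329 = 0b10100110001
Split: l1_idx=5, l2_idx=1, offset=17
L1[5] = 1
L2[1][1] = 34
paddr = 34 * 32 + 17 = 1105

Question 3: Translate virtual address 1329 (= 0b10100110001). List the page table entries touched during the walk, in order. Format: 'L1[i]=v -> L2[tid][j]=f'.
Answer: L1[5]=1 -> L2[1][1]=34

Derivation:
vaddr = 1329 = 0b10100110001
Split: l1_idx=5, l2_idx=1, offset=17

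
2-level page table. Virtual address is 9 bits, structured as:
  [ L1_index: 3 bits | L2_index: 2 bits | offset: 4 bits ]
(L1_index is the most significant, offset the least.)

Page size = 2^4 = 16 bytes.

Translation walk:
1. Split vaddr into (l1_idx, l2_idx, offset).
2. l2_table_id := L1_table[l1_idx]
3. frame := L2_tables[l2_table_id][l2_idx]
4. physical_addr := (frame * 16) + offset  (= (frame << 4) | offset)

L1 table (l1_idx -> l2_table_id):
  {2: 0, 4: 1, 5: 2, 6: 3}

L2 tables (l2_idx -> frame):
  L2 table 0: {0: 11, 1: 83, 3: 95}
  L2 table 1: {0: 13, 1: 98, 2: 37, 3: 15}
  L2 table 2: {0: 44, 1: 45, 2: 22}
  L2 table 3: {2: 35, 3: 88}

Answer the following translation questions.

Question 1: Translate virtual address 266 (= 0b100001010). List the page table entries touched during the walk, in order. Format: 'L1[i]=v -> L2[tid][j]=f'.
vaddr = 266 = 0b100001010
Split: l1_idx=4, l2_idx=0, offset=10

Answer: L1[4]=1 -> L2[1][0]=13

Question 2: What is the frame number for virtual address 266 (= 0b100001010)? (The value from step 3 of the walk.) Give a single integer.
Answer: 13

Derivation:
vaddr = 266: l1_idx=4, l2_idx=0
L1[4] = 1; L2[1][0] = 13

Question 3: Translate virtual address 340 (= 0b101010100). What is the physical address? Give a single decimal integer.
vaddr = 340 = 0b101010100
Split: l1_idx=5, l2_idx=1, offset=4
L1[5] = 2
L2[2][1] = 45
paddr = 45 * 16 + 4 = 724

Answer: 724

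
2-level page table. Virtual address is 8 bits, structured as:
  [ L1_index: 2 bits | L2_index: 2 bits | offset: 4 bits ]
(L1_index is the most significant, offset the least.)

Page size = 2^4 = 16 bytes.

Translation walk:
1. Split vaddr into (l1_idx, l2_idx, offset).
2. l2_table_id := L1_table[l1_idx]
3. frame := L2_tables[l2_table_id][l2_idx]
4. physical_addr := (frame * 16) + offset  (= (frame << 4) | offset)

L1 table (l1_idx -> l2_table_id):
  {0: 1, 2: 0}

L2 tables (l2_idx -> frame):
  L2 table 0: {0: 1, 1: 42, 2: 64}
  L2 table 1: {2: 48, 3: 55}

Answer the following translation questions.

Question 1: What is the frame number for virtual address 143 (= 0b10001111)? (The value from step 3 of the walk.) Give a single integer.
vaddr = 143: l1_idx=2, l2_idx=0
L1[2] = 0; L2[0][0] = 1

Answer: 1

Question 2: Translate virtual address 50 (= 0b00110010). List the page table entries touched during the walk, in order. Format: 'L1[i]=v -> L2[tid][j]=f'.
vaddr = 50 = 0b00110010
Split: l1_idx=0, l2_idx=3, offset=2

Answer: L1[0]=1 -> L2[1][3]=55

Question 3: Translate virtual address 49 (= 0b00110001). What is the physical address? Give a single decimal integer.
Answer: 881

Derivation:
vaddr = 49 = 0b00110001
Split: l1_idx=0, l2_idx=3, offset=1
L1[0] = 1
L2[1][3] = 55
paddr = 55 * 16 + 1 = 881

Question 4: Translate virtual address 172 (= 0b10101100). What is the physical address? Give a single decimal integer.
vaddr = 172 = 0b10101100
Split: l1_idx=2, l2_idx=2, offset=12
L1[2] = 0
L2[0][2] = 64
paddr = 64 * 16 + 12 = 1036

Answer: 1036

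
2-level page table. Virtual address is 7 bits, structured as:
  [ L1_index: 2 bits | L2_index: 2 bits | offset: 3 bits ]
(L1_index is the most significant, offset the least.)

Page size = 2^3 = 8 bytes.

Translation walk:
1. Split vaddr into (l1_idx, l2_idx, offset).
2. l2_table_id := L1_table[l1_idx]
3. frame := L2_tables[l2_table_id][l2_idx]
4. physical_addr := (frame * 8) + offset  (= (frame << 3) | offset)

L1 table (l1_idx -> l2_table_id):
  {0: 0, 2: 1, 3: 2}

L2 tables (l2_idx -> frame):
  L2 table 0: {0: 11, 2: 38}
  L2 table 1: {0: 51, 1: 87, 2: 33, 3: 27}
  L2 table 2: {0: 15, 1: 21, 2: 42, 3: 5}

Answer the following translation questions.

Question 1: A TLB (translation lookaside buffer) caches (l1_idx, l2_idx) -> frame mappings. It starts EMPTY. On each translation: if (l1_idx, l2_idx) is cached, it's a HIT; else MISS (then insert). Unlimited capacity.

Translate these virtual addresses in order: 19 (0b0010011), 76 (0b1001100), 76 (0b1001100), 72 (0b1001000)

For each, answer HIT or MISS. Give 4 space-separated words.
vaddr=19: (0,2) not in TLB -> MISS, insert
vaddr=76: (2,1) not in TLB -> MISS, insert
vaddr=76: (2,1) in TLB -> HIT
vaddr=72: (2,1) in TLB -> HIT

Answer: MISS MISS HIT HIT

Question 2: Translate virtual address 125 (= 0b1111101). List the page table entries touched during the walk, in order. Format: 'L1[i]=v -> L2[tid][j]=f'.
vaddr = 125 = 0b1111101
Split: l1_idx=3, l2_idx=3, offset=5

Answer: L1[3]=2 -> L2[2][3]=5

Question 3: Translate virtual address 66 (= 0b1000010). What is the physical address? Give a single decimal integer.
vaddr = 66 = 0b1000010
Split: l1_idx=2, l2_idx=0, offset=2
L1[2] = 1
L2[1][0] = 51
paddr = 51 * 8 + 2 = 410

Answer: 410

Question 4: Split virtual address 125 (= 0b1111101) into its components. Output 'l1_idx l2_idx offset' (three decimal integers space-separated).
vaddr = 125 = 0b1111101
  top 2 bits -> l1_idx = 3
  next 2 bits -> l2_idx = 3
  bottom 3 bits -> offset = 5

Answer: 3 3 5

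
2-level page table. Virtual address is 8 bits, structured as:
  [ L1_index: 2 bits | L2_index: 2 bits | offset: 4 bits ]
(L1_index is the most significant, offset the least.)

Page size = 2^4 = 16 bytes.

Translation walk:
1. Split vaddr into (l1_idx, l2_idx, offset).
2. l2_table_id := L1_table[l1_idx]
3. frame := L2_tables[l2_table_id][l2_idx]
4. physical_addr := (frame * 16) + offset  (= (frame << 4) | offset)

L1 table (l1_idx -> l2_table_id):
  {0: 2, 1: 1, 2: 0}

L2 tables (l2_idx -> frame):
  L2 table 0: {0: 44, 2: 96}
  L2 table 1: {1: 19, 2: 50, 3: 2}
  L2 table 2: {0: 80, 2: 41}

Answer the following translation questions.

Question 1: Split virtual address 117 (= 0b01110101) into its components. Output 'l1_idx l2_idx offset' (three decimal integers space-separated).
Answer: 1 3 5

Derivation:
vaddr = 117 = 0b01110101
  top 2 bits -> l1_idx = 1
  next 2 bits -> l2_idx = 3
  bottom 4 bits -> offset = 5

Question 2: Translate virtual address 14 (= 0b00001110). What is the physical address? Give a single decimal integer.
vaddr = 14 = 0b00001110
Split: l1_idx=0, l2_idx=0, offset=14
L1[0] = 2
L2[2][0] = 80
paddr = 80 * 16 + 14 = 1294

Answer: 1294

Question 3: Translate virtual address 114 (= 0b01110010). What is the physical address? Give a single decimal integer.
vaddr = 114 = 0b01110010
Split: l1_idx=1, l2_idx=3, offset=2
L1[1] = 1
L2[1][3] = 2
paddr = 2 * 16 + 2 = 34

Answer: 34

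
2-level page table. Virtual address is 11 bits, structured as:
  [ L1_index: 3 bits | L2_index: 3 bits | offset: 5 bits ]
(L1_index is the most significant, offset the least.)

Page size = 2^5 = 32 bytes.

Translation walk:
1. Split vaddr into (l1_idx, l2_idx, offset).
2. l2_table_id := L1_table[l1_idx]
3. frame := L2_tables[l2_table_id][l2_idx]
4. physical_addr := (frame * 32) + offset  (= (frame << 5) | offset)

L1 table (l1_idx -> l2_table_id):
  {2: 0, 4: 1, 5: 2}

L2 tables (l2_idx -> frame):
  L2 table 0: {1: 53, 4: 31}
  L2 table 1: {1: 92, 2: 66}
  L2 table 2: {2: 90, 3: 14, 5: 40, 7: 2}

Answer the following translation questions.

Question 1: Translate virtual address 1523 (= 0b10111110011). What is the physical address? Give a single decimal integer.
vaddr = 1523 = 0b10111110011
Split: l1_idx=5, l2_idx=7, offset=19
L1[5] = 2
L2[2][7] = 2
paddr = 2 * 32 + 19 = 83

Answer: 83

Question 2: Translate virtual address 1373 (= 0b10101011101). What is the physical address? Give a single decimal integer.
vaddr = 1373 = 0b10101011101
Split: l1_idx=5, l2_idx=2, offset=29
L1[5] = 2
L2[2][2] = 90
paddr = 90 * 32 + 29 = 2909

Answer: 2909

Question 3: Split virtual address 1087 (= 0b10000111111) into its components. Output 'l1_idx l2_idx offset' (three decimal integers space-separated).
vaddr = 1087 = 0b10000111111
  top 3 bits -> l1_idx = 4
  next 3 bits -> l2_idx = 1
  bottom 5 bits -> offset = 31

Answer: 4 1 31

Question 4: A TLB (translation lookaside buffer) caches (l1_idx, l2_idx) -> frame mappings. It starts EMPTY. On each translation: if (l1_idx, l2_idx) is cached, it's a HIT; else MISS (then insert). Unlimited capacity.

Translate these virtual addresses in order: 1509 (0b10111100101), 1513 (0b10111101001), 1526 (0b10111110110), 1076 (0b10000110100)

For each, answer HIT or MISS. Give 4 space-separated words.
Answer: MISS HIT HIT MISS

Derivation:
vaddr=1509: (5,7) not in TLB -> MISS, insert
vaddr=1513: (5,7) in TLB -> HIT
vaddr=1526: (5,7) in TLB -> HIT
vaddr=1076: (4,1) not in TLB -> MISS, insert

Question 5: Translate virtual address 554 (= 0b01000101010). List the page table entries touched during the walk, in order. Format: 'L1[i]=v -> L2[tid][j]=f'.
Answer: L1[2]=0 -> L2[0][1]=53

Derivation:
vaddr = 554 = 0b01000101010
Split: l1_idx=2, l2_idx=1, offset=10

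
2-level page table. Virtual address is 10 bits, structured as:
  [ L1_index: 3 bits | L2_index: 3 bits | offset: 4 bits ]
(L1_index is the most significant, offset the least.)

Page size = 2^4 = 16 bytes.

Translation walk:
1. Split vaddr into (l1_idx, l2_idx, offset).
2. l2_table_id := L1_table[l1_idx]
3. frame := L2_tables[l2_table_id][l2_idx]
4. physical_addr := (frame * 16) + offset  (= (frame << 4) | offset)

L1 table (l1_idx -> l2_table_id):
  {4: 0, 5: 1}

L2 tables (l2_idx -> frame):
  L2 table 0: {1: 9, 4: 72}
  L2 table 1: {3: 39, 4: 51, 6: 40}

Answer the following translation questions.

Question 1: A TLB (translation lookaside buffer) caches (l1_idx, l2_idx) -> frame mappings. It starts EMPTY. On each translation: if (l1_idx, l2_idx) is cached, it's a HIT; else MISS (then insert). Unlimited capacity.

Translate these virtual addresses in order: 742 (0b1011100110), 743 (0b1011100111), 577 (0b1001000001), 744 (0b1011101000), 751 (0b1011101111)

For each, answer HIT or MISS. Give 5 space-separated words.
Answer: MISS HIT MISS HIT HIT

Derivation:
vaddr=742: (5,6) not in TLB -> MISS, insert
vaddr=743: (5,6) in TLB -> HIT
vaddr=577: (4,4) not in TLB -> MISS, insert
vaddr=744: (5,6) in TLB -> HIT
vaddr=751: (5,6) in TLB -> HIT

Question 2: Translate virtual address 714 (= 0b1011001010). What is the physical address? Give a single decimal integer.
Answer: 826

Derivation:
vaddr = 714 = 0b1011001010
Split: l1_idx=5, l2_idx=4, offset=10
L1[5] = 1
L2[1][4] = 51
paddr = 51 * 16 + 10 = 826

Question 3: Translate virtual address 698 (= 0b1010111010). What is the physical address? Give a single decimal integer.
vaddr = 698 = 0b1010111010
Split: l1_idx=5, l2_idx=3, offset=10
L1[5] = 1
L2[1][3] = 39
paddr = 39 * 16 + 10 = 634

Answer: 634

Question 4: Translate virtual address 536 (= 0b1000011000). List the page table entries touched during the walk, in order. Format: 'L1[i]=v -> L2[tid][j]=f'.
Answer: L1[4]=0 -> L2[0][1]=9

Derivation:
vaddr = 536 = 0b1000011000
Split: l1_idx=4, l2_idx=1, offset=8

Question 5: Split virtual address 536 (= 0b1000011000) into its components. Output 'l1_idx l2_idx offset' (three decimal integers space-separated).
Answer: 4 1 8

Derivation:
vaddr = 536 = 0b1000011000
  top 3 bits -> l1_idx = 4
  next 3 bits -> l2_idx = 1
  bottom 4 bits -> offset = 8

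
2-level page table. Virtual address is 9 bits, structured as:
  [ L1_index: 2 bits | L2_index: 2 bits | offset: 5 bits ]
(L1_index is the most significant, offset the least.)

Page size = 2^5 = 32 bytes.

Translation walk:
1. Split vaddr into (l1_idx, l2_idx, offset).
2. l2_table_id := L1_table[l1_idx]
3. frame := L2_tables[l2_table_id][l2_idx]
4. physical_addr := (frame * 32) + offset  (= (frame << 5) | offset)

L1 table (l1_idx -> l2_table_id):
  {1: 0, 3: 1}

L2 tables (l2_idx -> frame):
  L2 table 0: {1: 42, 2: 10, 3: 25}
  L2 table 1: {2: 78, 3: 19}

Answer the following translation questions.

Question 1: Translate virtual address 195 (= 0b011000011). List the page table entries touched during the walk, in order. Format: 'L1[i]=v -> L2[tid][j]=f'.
vaddr = 195 = 0b011000011
Split: l1_idx=1, l2_idx=2, offset=3

Answer: L1[1]=0 -> L2[0][2]=10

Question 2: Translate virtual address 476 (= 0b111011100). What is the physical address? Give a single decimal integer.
Answer: 2524

Derivation:
vaddr = 476 = 0b111011100
Split: l1_idx=3, l2_idx=2, offset=28
L1[3] = 1
L2[1][2] = 78
paddr = 78 * 32 + 28 = 2524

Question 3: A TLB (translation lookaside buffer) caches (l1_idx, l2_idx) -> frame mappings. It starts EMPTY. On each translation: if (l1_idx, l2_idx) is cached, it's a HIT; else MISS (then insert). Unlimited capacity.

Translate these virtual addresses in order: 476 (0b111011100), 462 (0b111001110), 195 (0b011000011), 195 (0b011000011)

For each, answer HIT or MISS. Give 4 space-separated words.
Answer: MISS HIT MISS HIT

Derivation:
vaddr=476: (3,2) not in TLB -> MISS, insert
vaddr=462: (3,2) in TLB -> HIT
vaddr=195: (1,2) not in TLB -> MISS, insert
vaddr=195: (1,2) in TLB -> HIT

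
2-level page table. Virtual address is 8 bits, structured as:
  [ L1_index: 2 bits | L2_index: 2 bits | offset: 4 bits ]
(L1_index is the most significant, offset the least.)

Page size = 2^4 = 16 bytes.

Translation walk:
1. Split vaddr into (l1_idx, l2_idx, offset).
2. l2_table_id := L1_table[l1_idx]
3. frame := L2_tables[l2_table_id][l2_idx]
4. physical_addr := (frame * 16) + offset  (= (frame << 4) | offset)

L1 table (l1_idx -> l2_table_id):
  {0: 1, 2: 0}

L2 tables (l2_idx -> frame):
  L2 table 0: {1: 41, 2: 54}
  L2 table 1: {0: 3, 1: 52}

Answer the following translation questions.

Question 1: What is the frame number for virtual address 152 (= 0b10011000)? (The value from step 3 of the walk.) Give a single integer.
Answer: 41

Derivation:
vaddr = 152: l1_idx=2, l2_idx=1
L1[2] = 0; L2[0][1] = 41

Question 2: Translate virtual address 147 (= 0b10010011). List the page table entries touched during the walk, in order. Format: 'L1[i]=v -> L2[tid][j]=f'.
Answer: L1[2]=0 -> L2[0][1]=41

Derivation:
vaddr = 147 = 0b10010011
Split: l1_idx=2, l2_idx=1, offset=3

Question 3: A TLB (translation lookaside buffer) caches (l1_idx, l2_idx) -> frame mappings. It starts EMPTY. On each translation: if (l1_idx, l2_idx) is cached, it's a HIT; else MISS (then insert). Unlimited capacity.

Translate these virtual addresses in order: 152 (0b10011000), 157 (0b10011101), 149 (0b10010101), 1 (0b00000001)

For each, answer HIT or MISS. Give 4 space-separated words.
vaddr=152: (2,1) not in TLB -> MISS, insert
vaddr=157: (2,1) in TLB -> HIT
vaddr=149: (2,1) in TLB -> HIT
vaddr=1: (0,0) not in TLB -> MISS, insert

Answer: MISS HIT HIT MISS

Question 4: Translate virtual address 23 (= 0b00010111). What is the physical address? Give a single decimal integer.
Answer: 839

Derivation:
vaddr = 23 = 0b00010111
Split: l1_idx=0, l2_idx=1, offset=7
L1[0] = 1
L2[1][1] = 52
paddr = 52 * 16 + 7 = 839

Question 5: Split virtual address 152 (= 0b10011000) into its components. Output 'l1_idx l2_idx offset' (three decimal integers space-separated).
Answer: 2 1 8

Derivation:
vaddr = 152 = 0b10011000
  top 2 bits -> l1_idx = 2
  next 2 bits -> l2_idx = 1
  bottom 4 bits -> offset = 8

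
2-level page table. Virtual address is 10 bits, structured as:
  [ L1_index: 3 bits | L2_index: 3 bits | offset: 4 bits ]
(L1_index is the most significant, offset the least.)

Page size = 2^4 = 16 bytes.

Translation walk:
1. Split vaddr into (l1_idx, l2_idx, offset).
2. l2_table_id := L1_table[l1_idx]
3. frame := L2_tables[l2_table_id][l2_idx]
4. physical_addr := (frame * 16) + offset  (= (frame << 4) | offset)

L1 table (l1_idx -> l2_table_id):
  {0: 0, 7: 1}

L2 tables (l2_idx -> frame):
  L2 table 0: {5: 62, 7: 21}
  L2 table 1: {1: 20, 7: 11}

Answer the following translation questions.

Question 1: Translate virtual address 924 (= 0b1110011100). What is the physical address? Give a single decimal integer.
vaddr = 924 = 0b1110011100
Split: l1_idx=7, l2_idx=1, offset=12
L1[7] = 1
L2[1][1] = 20
paddr = 20 * 16 + 12 = 332

Answer: 332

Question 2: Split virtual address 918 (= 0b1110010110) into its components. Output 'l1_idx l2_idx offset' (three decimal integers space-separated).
vaddr = 918 = 0b1110010110
  top 3 bits -> l1_idx = 7
  next 3 bits -> l2_idx = 1
  bottom 4 bits -> offset = 6

Answer: 7 1 6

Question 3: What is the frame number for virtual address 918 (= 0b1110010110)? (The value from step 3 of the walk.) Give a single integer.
Answer: 20

Derivation:
vaddr = 918: l1_idx=7, l2_idx=1
L1[7] = 1; L2[1][1] = 20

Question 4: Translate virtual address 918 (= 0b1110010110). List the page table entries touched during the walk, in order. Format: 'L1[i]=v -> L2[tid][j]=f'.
Answer: L1[7]=1 -> L2[1][1]=20

Derivation:
vaddr = 918 = 0b1110010110
Split: l1_idx=7, l2_idx=1, offset=6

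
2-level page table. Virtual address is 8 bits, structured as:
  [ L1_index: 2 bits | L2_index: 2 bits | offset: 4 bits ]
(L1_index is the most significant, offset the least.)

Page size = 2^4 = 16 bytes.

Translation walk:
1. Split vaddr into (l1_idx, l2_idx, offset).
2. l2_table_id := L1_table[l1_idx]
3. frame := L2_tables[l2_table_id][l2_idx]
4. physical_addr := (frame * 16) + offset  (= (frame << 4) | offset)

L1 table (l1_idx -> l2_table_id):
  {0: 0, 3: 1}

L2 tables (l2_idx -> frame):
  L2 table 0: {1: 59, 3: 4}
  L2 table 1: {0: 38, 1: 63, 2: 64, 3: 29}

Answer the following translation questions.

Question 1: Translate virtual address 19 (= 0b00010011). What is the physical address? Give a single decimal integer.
Answer: 947

Derivation:
vaddr = 19 = 0b00010011
Split: l1_idx=0, l2_idx=1, offset=3
L1[0] = 0
L2[0][1] = 59
paddr = 59 * 16 + 3 = 947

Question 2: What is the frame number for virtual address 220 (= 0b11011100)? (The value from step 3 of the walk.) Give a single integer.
Answer: 63

Derivation:
vaddr = 220: l1_idx=3, l2_idx=1
L1[3] = 1; L2[1][1] = 63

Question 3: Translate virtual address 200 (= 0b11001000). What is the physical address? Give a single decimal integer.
vaddr = 200 = 0b11001000
Split: l1_idx=3, l2_idx=0, offset=8
L1[3] = 1
L2[1][0] = 38
paddr = 38 * 16 + 8 = 616

Answer: 616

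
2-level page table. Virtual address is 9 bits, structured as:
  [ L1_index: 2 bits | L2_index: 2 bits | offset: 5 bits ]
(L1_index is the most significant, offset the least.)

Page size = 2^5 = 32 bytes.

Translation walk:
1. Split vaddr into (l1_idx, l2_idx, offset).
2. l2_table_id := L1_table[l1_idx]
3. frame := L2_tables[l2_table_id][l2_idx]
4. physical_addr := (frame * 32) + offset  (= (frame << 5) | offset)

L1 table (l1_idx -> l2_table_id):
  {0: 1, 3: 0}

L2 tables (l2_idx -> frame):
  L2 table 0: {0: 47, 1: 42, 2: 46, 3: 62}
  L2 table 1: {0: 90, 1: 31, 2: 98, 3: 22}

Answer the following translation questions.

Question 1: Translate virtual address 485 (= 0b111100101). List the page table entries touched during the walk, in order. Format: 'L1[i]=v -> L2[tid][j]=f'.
Answer: L1[3]=0 -> L2[0][3]=62

Derivation:
vaddr = 485 = 0b111100101
Split: l1_idx=3, l2_idx=3, offset=5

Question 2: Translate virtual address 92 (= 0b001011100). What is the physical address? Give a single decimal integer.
Answer: 3164

Derivation:
vaddr = 92 = 0b001011100
Split: l1_idx=0, l2_idx=2, offset=28
L1[0] = 1
L2[1][2] = 98
paddr = 98 * 32 + 28 = 3164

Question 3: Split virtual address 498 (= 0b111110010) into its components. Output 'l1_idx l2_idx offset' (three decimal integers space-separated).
Answer: 3 3 18

Derivation:
vaddr = 498 = 0b111110010
  top 2 bits -> l1_idx = 3
  next 2 bits -> l2_idx = 3
  bottom 5 bits -> offset = 18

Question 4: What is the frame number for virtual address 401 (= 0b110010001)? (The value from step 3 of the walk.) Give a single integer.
Answer: 47

Derivation:
vaddr = 401: l1_idx=3, l2_idx=0
L1[3] = 0; L2[0][0] = 47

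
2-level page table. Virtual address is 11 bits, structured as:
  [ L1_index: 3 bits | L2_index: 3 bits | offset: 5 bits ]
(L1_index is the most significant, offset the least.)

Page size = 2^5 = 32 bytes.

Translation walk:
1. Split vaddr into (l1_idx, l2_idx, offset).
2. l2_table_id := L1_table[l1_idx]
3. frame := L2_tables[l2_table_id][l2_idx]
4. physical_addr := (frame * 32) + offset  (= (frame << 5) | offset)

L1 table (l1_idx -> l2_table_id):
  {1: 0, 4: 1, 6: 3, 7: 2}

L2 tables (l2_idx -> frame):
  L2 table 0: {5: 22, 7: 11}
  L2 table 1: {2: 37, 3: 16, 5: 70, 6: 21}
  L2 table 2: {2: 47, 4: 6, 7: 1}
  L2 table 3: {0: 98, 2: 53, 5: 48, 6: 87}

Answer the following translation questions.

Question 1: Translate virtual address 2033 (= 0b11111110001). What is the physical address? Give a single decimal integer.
Answer: 49

Derivation:
vaddr = 2033 = 0b11111110001
Split: l1_idx=7, l2_idx=7, offset=17
L1[7] = 2
L2[2][7] = 1
paddr = 1 * 32 + 17 = 49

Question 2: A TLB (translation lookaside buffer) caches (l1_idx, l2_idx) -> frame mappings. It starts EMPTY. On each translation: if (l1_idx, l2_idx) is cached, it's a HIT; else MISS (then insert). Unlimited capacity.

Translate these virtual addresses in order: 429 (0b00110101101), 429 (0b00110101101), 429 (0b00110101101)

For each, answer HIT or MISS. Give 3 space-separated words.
vaddr=429: (1,5) not in TLB -> MISS, insert
vaddr=429: (1,5) in TLB -> HIT
vaddr=429: (1,5) in TLB -> HIT

Answer: MISS HIT HIT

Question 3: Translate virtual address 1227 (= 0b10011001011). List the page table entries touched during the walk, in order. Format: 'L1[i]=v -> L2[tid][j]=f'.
vaddr = 1227 = 0b10011001011
Split: l1_idx=4, l2_idx=6, offset=11

Answer: L1[4]=1 -> L2[1][6]=21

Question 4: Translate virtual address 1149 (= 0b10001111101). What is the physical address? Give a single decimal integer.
vaddr = 1149 = 0b10001111101
Split: l1_idx=4, l2_idx=3, offset=29
L1[4] = 1
L2[1][3] = 16
paddr = 16 * 32 + 29 = 541

Answer: 541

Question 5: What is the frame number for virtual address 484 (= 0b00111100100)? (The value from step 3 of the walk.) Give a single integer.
vaddr = 484: l1_idx=1, l2_idx=7
L1[1] = 0; L2[0][7] = 11

Answer: 11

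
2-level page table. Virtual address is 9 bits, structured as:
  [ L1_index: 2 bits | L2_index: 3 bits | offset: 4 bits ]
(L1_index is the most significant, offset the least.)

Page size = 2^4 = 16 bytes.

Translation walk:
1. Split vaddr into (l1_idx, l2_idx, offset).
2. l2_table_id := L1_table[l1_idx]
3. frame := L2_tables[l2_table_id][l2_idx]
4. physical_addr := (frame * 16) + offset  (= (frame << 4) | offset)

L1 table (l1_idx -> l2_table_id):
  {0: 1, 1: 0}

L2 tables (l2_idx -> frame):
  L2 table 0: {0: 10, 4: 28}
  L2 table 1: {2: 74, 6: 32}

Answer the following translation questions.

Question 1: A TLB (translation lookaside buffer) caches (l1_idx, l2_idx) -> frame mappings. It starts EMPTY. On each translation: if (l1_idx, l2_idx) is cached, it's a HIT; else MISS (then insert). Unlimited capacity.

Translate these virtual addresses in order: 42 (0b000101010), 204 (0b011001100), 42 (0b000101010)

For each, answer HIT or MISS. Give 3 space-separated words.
Answer: MISS MISS HIT

Derivation:
vaddr=42: (0,2) not in TLB -> MISS, insert
vaddr=204: (1,4) not in TLB -> MISS, insert
vaddr=42: (0,2) in TLB -> HIT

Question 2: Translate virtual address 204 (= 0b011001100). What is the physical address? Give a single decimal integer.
Answer: 460

Derivation:
vaddr = 204 = 0b011001100
Split: l1_idx=1, l2_idx=4, offset=12
L1[1] = 0
L2[0][4] = 28
paddr = 28 * 16 + 12 = 460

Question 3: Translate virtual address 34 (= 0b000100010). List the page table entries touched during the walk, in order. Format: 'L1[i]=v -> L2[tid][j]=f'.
Answer: L1[0]=1 -> L2[1][2]=74

Derivation:
vaddr = 34 = 0b000100010
Split: l1_idx=0, l2_idx=2, offset=2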